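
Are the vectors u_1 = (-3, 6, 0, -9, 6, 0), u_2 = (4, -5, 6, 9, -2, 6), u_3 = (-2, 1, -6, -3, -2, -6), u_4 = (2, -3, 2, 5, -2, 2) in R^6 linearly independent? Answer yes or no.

no

Form the matrix with these vectors as rows and row reduce.
R2 ← R2 + (4/3)·R1: [0, 3, 6, -3, 6, 6]
R3 ← R3 − (2/3)·R1: [0, -3, -6, 3, -6, -6]
R4 ← R4 + (2/3)·R1: [0, 1, 2, -1, 2, 2]
R3 ← R3 + R2: [0, 0, 0, 0, 0, 0]
R4 ← R4 − (1/3)·R2: [0, 0, 0, 0, 0, 0]
2 nonzero rows, so the 4 vectors span a space of dimension 2.
Since 2 < 4, the vectors are linearly dependent.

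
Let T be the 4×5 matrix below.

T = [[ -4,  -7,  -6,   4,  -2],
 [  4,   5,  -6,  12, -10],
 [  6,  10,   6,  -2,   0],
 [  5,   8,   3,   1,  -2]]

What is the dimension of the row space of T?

2

Row reduce to echelon form.
R2 ← R2 + R1: [0, -2, -12, 16, -12]
R3 ← R3 + (3/2)·R1: [0, -1/2, -3, 4, -3]
R4 ← R4 + (5/4)·R1: [0, -3/4, -9/2, 6, -9/2]
R3 ← R3 − (1/4)·R2: [0, 0, 0, 0, 0]
R4 ← R4 − (3/8)·R2: [0, 0, 0, 0, 0]
Echelon form has 2 nonzero rows, so rank(T) = 2.
The row space has dimension equal to the rank: 2.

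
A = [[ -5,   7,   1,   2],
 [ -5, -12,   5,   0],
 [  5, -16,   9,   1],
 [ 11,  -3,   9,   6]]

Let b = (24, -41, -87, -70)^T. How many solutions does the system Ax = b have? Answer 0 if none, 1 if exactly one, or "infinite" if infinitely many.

Row reduce the augmented matrix [A | b].
R2 ← R2 − R1: [0, -19, 4, -2, -65]
R3 ← R3 + R1: [0, -9, 10, 3, -63]
R4 ← R4 + (11/5)·R1: [0, 62/5, 56/5, 52/5, -86/5]
R3 ← R3 − (9/19)·R2: [0, 0, 154/19, 75/19, -612/19]
R4 ← R4 + (62/95)·R2: [0, 0, 1312/95, 864/95, -5664/95]
R4 ← R4 − (656/385)·R3: [0, 0, 0, 912/385, -1824/385]
The echelon form has 4 nonzero rows, and every pivot lies in the first 4 columns, so rank(A) = rank([A|b]) = 4.
The system is consistent.
rank = 4 = number of unknowns, so the solution is unique.

1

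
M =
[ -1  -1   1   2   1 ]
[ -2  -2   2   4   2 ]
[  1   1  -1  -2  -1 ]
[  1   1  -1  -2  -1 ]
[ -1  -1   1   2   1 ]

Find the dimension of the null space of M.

4

Row reduce to echelon form.
R2 ← R2 − (2)·R1: [0, 0, 0, 0, 0]
R3 ← R3 + R1: [0, 0, 0, 0, 0]
R4 ← R4 + R1: [0, 0, 0, 0, 0]
R5 ← R5 − R1: [0, 0, 0, 0, 0]
1 nonzero row, so rank(M) = 1.
M has 5 columns; by rank–nullity, nullity = 5 − 1 = 4.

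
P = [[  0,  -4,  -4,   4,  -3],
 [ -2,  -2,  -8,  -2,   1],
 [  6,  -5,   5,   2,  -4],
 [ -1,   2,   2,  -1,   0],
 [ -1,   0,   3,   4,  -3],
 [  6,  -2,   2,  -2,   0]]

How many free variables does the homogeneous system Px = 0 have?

Row reduce to echelon form.
Swap R1 ↔ R2
R3 ← R3 + (3)·R1: [0, -11, -19, -4, -1]
R4 ← R4 − (1/2)·R1: [0, 3, 6, 0, -1/2]
R5 ← R5 − (1/2)·R1: [0, 1, 7, 5, -7/2]
R6 ← R6 + (3)·R1: [0, -8, -22, -8, 3]
R3 ← R3 − (11/4)·R2: [0, 0, -8, -15, 29/4]
R4 ← R4 + (3/4)·R2: [0, 0, 3, 3, -11/4]
R5 ← R5 + (1/4)·R2: [0, 0, 6, 6, -17/4]
R6 ← R6 − (2)·R2: [0, 0, -14, -16, 9]
R4 ← R4 + (3/8)·R3: [0, 0, 0, -21/8, -1/32]
R5 ← R5 + (3/4)·R3: [0, 0, 0, -21/4, 19/16]
R6 ← R6 − (7/4)·R3: [0, 0, 0, 41/4, -59/16]
R5 ← R5 − (2)·R4: [0, 0, 0, 0, 5/4]
R6 ← R6 + (82/21)·R4: [0, 0, 0, 0, -80/21]
R6 ← R6 + (64/21)·R5: [0, 0, 0, 0, 0]
5 nonzero rows, so rank(P) = 5.
P has 5 columns; by rank–nullity, nullity = 5 − 5 = 0.

0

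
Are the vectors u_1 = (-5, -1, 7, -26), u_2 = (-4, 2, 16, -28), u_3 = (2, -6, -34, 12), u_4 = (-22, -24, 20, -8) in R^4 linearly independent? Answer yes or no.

Form the matrix with these vectors as rows and row reduce.
R2 ← R2 − (4/5)·R1: [0, 14/5, 52/5, -36/5]
R3 ← R3 + (2/5)·R1: [0, -32/5, -156/5, 8/5]
R4 ← R4 − (22/5)·R1: [0, -98/5, -54/5, 532/5]
R3 ← R3 + (16/7)·R2: [0, 0, -52/7, -104/7]
R4 ← R4 + (7)·R2: [0, 0, 62, 56]
R4 ← R4 + (217/26)·R3: [0, 0, 0, -68]
4 nonzero rows, so the 4 vectors span a space of dimension 4.
Since 4 = 4, the vectors are linearly independent.

yes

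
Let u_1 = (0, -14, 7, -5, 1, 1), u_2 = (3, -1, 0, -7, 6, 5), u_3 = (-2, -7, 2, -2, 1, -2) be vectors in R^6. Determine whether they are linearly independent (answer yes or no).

Form the matrix with these vectors as rows and row reduce.
Swap R1 ↔ R2
R3 ← R3 + (2/3)·R1: [0, -23/3, 2, -20/3, 5, 4/3]
R3 ← R3 − (23/42)·R2: [0, 0, -11/6, -55/14, 187/42, 11/14]
3 nonzero rows, so the 3 vectors span a space of dimension 3.
Since 3 = 3, the vectors are linearly independent.

yes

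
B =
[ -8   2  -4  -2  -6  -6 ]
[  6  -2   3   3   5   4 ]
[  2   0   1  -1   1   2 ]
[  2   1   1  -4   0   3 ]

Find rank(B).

Row reduce to echelon form.
R2 ← R2 + (3/4)·R1: [0, -1/2, 0, 3/2, 1/2, -1/2]
R3 ← R3 + (1/4)·R1: [0, 1/2, 0, -3/2, -1/2, 1/2]
R4 ← R4 + (1/4)·R1: [0, 3/2, 0, -9/2, -3/2, 3/2]
R3 ← R3 + R2: [0, 0, 0, 0, 0, 0]
R4 ← R4 + (3)·R2: [0, 0, 0, 0, 0, 0]
Echelon form has 2 nonzero rows, so rank(B) = 2.

2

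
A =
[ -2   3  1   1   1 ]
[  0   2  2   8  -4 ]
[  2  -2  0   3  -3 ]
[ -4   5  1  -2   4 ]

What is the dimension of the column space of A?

2

Row reduce to echelon form.
R3 ← R3 + R1: [0, 1, 1, 4, -2]
R4 ← R4 − (2)·R1: [0, -1, -1, -4, 2]
R3 ← R3 − (1/2)·R2: [0, 0, 0, 0, 0]
R4 ← R4 + (1/2)·R2: [0, 0, 0, 0, 0]
Echelon form has 2 nonzero rows, so rank(A) = 2.
The column space has dimension equal to the rank: 2.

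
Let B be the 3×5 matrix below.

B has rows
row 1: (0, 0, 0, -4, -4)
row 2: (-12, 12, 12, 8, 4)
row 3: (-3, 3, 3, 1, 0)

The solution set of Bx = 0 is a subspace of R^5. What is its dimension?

Row reduce to echelon form.
Swap R1 ↔ R2
R3 ← R3 − (1/4)·R1: [0, 0, 0, -1, -1]
R3 ← R3 − (1/4)·R2: [0, 0, 0, 0, 0]
2 nonzero rows, so rank(B) = 2.
B has 5 columns; by rank–nullity, nullity = 5 − 2 = 3.

3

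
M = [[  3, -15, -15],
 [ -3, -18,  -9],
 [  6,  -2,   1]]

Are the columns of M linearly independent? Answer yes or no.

Row reduce M to echelon form.
R2 ← R2 + R1: [0, -33, -24]
R3 ← R3 − (2)·R1: [0, 28, 31]
R3 ← R3 + (28/33)·R2: [0, 0, 117/11]
3 pivots among 3 columns.
Every column is a pivot column, so the columns are linearly independent.

yes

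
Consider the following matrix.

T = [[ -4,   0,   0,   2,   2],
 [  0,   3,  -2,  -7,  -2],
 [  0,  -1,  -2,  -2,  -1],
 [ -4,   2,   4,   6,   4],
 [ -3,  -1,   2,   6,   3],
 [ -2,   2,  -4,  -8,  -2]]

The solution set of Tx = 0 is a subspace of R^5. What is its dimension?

2

Row reduce to echelon form.
R4 ← R4 − R1: [0, 2, 4, 4, 2]
R5 ← R5 − (3/4)·R1: [0, -1, 2, 9/2, 3/2]
R6 ← R6 − (1/2)·R1: [0, 2, -4, -9, -3]
R3 ← R3 + (1/3)·R2: [0, 0, -8/3, -13/3, -5/3]
R4 ← R4 − (2/3)·R2: [0, 0, 16/3, 26/3, 10/3]
R5 ← R5 + (1/3)·R2: [0, 0, 4/3, 13/6, 5/6]
R6 ← R6 − (2/3)·R2: [0, 0, -8/3, -13/3, -5/3]
R4 ← R4 + (2)·R3: [0, 0, 0, 0, 0]
R5 ← R5 + (1/2)·R3: [0, 0, 0, 0, 0]
R6 ← R6 − R3: [0, 0, 0, 0, 0]
3 nonzero rows, so rank(T) = 3.
T has 5 columns; by rank–nullity, nullity = 5 − 3 = 2.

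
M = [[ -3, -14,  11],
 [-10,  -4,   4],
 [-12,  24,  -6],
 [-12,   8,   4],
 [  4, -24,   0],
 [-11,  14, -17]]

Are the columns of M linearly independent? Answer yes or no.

Row reduce M to echelon form.
R2 ← R2 − (10/3)·R1: [0, 128/3, -98/3]
R3 ← R3 − (4)·R1: [0, 80, -50]
R4 ← R4 − (4)·R1: [0, 64, -40]
R5 ← R5 + (4/3)·R1: [0, -128/3, 44/3]
R6 ← R6 − (11/3)·R1: [0, 196/3, -172/3]
R3 ← R3 − (15/8)·R2: [0, 0, 45/4]
R4 ← R4 − (3/2)·R2: [0, 0, 9]
R5 ← R5 + R2: [0, 0, -18]
R6 ← R6 − (49/32)·R2: [0, 0, -117/16]
R4 ← R4 − (4/5)·R3: [0, 0, 0]
R5 ← R5 + (8/5)·R3: [0, 0, 0]
R6 ← R6 + (13/20)·R3: [0, 0, 0]
3 pivots among 3 columns.
Every column is a pivot column, so the columns are linearly independent.

yes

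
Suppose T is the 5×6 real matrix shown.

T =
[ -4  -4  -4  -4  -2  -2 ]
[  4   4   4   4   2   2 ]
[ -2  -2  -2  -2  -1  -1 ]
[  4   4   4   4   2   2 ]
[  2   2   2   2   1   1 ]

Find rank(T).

Row reduce to echelon form.
R2 ← R2 + R1: [0, 0, 0, 0, 0, 0]
R3 ← R3 − (1/2)·R1: [0, 0, 0, 0, 0, 0]
R4 ← R4 + R1: [0, 0, 0, 0, 0, 0]
R5 ← R5 + (1/2)·R1: [0, 0, 0, 0, 0, 0]
Echelon form has 1 nonzero row, so rank(T) = 1.

1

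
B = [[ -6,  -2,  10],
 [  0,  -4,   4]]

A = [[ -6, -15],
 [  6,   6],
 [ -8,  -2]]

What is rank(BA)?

First compute BA:
[[-56,  58],
 [-56, -32]]
Now row reduce the product.
R2 ← R2 − R1: [0, -90]
2 nonzero rows, so rank(BA) = 2.

2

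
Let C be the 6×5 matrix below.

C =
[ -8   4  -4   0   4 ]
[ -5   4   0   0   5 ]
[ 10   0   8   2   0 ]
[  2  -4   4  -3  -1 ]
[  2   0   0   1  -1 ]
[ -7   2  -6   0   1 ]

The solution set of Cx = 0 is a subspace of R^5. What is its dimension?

Row reduce to echelon form.
R2 ← R2 − (5/8)·R1: [0, 3/2, 5/2, 0, 5/2]
R3 ← R3 + (5/4)·R1: [0, 5, 3, 2, 5]
R4 ← R4 + (1/4)·R1: [0, -3, 3, -3, 0]
R5 ← R5 + (1/4)·R1: [0, 1, -1, 1, 0]
R6 ← R6 − (7/8)·R1: [0, -3/2, -5/2, 0, -5/2]
R3 ← R3 − (10/3)·R2: [0, 0, -16/3, 2, -10/3]
R4 ← R4 + (2)·R2: [0, 0, 8, -3, 5]
R5 ← R5 − (2/3)·R2: [0, 0, -8/3, 1, -5/3]
R6 ← R6 + R2: [0, 0, 0, 0, 0]
R4 ← R4 + (3/2)·R3: [0, 0, 0, 0, 0]
R5 ← R5 − (1/2)·R3: [0, 0, 0, 0, 0]
3 nonzero rows, so rank(C) = 3.
C has 5 columns; by rank–nullity, nullity = 5 − 3 = 2.

2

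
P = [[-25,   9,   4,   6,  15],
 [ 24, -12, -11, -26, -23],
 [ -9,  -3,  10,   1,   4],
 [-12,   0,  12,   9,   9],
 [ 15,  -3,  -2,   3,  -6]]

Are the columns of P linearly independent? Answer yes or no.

no

Row reduce P to echelon form.
R2 ← R2 + (24/25)·R1: [0, -84/25, -179/25, -506/25, -43/5]
R3 ← R3 − (9/25)·R1: [0, -156/25, 214/25, -29/25, -7/5]
R4 ← R4 − (12/25)·R1: [0, -108/25, 252/25, 153/25, 9/5]
R5 ← R5 + (3/5)·R1: [0, 12/5, 2/5, 33/5, 3]
R3 ← R3 − (13/7)·R2: [0, 0, 153/7, 255/7, 102/7]
R4 ← R4 − (9/7)·R2: [0, 0, 135/7, 225/7, 90/7]
R5 ← R5 + (5/7)·R2: [0, 0, -33/7, -55/7, -22/7]
R4 ← R4 − (15/17)·R3: [0, 0, 0, 0, 0]
R5 ← R5 + (11/51)·R3: [0, 0, 0, 0, 0]
3 pivots among 5 columns.
Only 3 < 5 pivot columns, so the columns are linearly dependent.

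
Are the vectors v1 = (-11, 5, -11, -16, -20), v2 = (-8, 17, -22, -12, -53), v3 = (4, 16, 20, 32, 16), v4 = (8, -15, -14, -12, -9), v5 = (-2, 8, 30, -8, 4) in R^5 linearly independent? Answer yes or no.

no

Form the matrix with these vectors as rows and row reduce.
R2 ← R2 − (8/11)·R1: [0, 147/11, -14, -4/11, -423/11]
R3 ← R3 + (4/11)·R1: [0, 196/11, 16, 288/11, 96/11]
R4 ← R4 + (8/11)·R1: [0, -125/11, -22, -260/11, -259/11]
R5 ← R5 − (2/11)·R1: [0, 78/11, 32, -56/11, 84/11]
R3 ← R3 − (4/3)·R2: [0, 0, 104/3, 80/3, 60]
R4 ← R4 + (125/147)·R2: [0, 0, -712/21, -3520/147, -2756/49]
R5 ← R5 − (26/49)·R2: [0, 0, 276/7, -240/49, 1374/49]
R4 ← R4 + (89/91)·R3: [0, 0, 0, 1360/637, 1552/637]
R5 ← R5 − (207/182)·R3: [0, 0, 0, -22440/637, -25608/637]
R5 ← R5 + (33/2)·R4: [0, 0, 0, 0, 0]
4 nonzero rows, so the 5 vectors span a space of dimension 4.
Since 4 < 5, the vectors are linearly dependent.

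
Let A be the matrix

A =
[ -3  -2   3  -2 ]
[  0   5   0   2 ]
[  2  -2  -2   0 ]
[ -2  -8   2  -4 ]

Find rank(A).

Row reduce to echelon form.
R3 ← R3 + (2/3)·R1: [0, -10/3, 0, -4/3]
R4 ← R4 − (2/3)·R1: [0, -20/3, 0, -8/3]
R3 ← R3 + (2/3)·R2: [0, 0, 0, 0]
R4 ← R4 + (4/3)·R2: [0, 0, 0, 0]
Echelon form has 2 nonzero rows, so rank(A) = 2.

2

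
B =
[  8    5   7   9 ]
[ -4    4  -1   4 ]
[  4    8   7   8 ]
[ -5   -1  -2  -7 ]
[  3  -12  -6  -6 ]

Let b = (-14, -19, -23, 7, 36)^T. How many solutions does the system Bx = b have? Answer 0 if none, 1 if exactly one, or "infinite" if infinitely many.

infinite

Row reduce the augmented matrix [B | b].
R2 ← R2 + (1/2)·R1: [0, 13/2, 5/2, 17/2, -26]
R3 ← R3 − (1/2)·R1: [0, 11/2, 7/2, 7/2, -16]
R4 ← R4 + (5/8)·R1: [0, 17/8, 19/8, -11/8, -7/4]
R5 ← R5 − (3/8)·R1: [0, -111/8, -69/8, -75/8, 165/4]
R3 ← R3 − (11/13)·R2: [0, 0, 18/13, -48/13, 6]
R4 ← R4 − (17/52)·R2: [0, 0, 81/52, -54/13, 27/4]
R5 ← R5 + (111/52)·R2: [0, 0, -171/52, 114/13, -57/4]
R4 ← R4 − (9/8)·R3: [0, 0, 0, 0, 0]
R5 ← R5 + (19/8)·R3: [0, 0, 0, 0, 0]
The echelon form has 3 nonzero rows, and every pivot lies in the first 4 columns, so rank(B) = rank([B|b]) = 3.
The system is consistent.
rank = 3 < 4 unknowns, so there are infinitely many solutions.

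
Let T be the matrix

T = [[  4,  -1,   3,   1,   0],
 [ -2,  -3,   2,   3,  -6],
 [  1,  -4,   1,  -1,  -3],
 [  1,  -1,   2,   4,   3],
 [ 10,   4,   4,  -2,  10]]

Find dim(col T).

5

Row reduce to echelon form.
R2 ← R2 + (1/2)·R1: [0, -7/2, 7/2, 7/2, -6]
R3 ← R3 − (1/4)·R1: [0, -15/4, 1/4, -5/4, -3]
R4 ← R4 − (1/4)·R1: [0, -3/4, 5/4, 15/4, 3]
R5 ← R5 − (5/2)·R1: [0, 13/2, -7/2, -9/2, 10]
R3 ← R3 − (15/14)·R2: [0, 0, -7/2, -5, 24/7]
R4 ← R4 − (3/14)·R2: [0, 0, 1/2, 3, 30/7]
R5 ← R5 + (13/7)·R2: [0, 0, 3, 2, -8/7]
R4 ← R4 + (1/7)·R3: [0, 0, 0, 16/7, 234/49]
R5 ← R5 + (6/7)·R3: [0, 0, 0, -16/7, 88/49]
R5 ← R5 + R4: [0, 0, 0, 0, 46/7]
Echelon form has 5 nonzero rows, so rank(T) = 5.
The column space has dimension equal to the rank: 5.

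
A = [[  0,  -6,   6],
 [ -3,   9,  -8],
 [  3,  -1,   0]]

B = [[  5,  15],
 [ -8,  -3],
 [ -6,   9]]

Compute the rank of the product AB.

2

First compute AB:
[[ 12,  72],
 [-39, -144],
 [ 23,  48]]
Now row reduce the product.
R2 ← R2 + (13/4)·R1: [0, 90]
R3 ← R3 − (23/12)·R1: [0, -90]
R3 ← R3 + R2: [0, 0]
2 nonzero rows, so rank(AB) = 2.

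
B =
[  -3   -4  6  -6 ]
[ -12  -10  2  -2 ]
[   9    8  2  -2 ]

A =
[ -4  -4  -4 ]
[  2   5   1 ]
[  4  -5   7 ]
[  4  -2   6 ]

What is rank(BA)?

2

First compute BA:
[[  4, -26,  14],
 [ 28,  -8,  40],
 [-20,  -2, -26]]
Now row reduce the product.
R2 ← R2 − (7)·R1: [0, 174, -58]
R3 ← R3 + (5)·R1: [0, -132, 44]
R3 ← R3 + (22/29)·R2: [0, 0, 0]
2 nonzero rows, so rank(BA) = 2.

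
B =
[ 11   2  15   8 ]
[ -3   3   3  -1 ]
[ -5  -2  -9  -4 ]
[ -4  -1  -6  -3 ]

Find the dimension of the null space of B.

2

Row reduce to echelon form.
R2 ← R2 + (3/11)·R1: [0, 39/11, 78/11, 13/11]
R3 ← R3 + (5/11)·R1: [0, -12/11, -24/11, -4/11]
R4 ← R4 + (4/11)·R1: [0, -3/11, -6/11, -1/11]
R3 ← R3 + (4/13)·R2: [0, 0, 0, 0]
R4 ← R4 + (1/13)·R2: [0, 0, 0, 0]
2 nonzero rows, so rank(B) = 2.
B has 4 columns; by rank–nullity, nullity = 4 − 2 = 2.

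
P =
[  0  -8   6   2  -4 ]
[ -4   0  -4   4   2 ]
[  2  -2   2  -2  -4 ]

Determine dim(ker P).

2

Row reduce to echelon form.
Swap R1 ↔ R2
R3 ← R3 + (1/2)·R1: [0, -2, 0, 0, -3]
R3 ← R3 − (1/4)·R2: [0, 0, -3/2, -1/2, -2]
3 nonzero rows, so rank(P) = 3.
P has 5 columns; by rank–nullity, nullity = 5 − 3 = 2.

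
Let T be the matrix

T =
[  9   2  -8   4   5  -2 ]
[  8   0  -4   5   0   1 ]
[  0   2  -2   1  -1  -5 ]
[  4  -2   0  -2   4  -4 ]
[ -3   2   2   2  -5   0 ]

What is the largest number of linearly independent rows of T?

Row reduce to echelon form.
R2 ← R2 − (8/9)·R1: [0, -16/9, 28/9, 13/9, -40/9, 25/9]
R4 ← R4 − (4/9)·R1: [0, -26/9, 32/9, -34/9, 16/9, -28/9]
R5 ← R5 + (1/3)·R1: [0, 8/3, -2/3, 10/3, -10/3, -2/3]
R3 ← R3 + (9/8)·R2: [0, 0, 3/2, 21/8, -6, -15/8]
R4 ← R4 − (13/8)·R2: [0, 0, -3/2, -49/8, 9, -61/8]
R5 ← R5 + (3/2)·R2: [0, 0, 4, 11/2, -10, 7/2]
R4 ← R4 + R3: [0, 0, 0, -7/2, 3, -19/2]
R5 ← R5 − (8/3)·R3: [0, 0, 0, -3/2, 6, 17/2]
R5 ← R5 − (3/7)·R4: [0, 0, 0, 0, 33/7, 88/7]
Echelon form has 5 nonzero rows, so rank(T) = 5.
The rank gives the maximum number of linearly independent rows: 5.

5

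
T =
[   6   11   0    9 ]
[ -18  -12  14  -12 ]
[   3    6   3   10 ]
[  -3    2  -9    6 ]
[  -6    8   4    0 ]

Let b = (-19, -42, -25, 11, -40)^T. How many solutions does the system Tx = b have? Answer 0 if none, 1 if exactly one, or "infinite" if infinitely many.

1

Row reduce the augmented matrix [T | b].
R2 ← R2 + (3)·R1: [0, 21, 14, 15, -99]
R3 ← R3 − (1/2)·R1: [0, 1/2, 3, 11/2, -31/2]
R4 ← R4 + (1/2)·R1: [0, 15/2, -9, 21/2, 3/2]
R5 ← R5 + R1: [0, 19, 4, 9, -59]
R3 ← R3 − (1/42)·R2: [0, 0, 8/3, 36/7, -92/7]
R4 ← R4 − (5/14)·R2: [0, 0, -14, 36/7, 258/7]
R5 ← R5 − (19/21)·R2: [0, 0, -26/3, -32/7, 214/7]
R4 ← R4 + (21/4)·R3: [0, 0, 0, 225/7, -225/7]
R5 ← R5 + (13/4)·R3: [0, 0, 0, 85/7, -85/7]
R5 ← R5 − (17/45)·R4: [0, 0, 0, 0, 0]
The echelon form has 4 nonzero rows, and every pivot lies in the first 4 columns, so rank(T) = rank([T|b]) = 4.
The system is consistent.
rank = 4 = number of unknowns, so the solution is unique.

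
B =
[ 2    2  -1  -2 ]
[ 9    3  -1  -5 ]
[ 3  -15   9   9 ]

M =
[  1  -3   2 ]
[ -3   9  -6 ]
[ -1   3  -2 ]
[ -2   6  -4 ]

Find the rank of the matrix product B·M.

First compute BM:
[[  1,  -3,   2],
 [ 11, -33,  22],
 [ 21, -63,  42]]
Now row reduce the product.
R2 ← R2 − (11)·R1: [0, 0, 0]
R3 ← R3 − (21)·R1: [0, 0, 0]
1 nonzero row, so rank(BM) = 1.

1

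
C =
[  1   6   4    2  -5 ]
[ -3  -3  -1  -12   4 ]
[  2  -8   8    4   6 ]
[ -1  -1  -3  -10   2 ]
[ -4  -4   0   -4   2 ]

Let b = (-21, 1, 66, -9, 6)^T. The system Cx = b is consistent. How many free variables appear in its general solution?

0

Row reduce the augmented matrix [C | b].
R2 ← R2 + (3)·R1: [0, 15, 11, -6, -11, -62]
R3 ← R3 − (2)·R1: [0, -20, 0, 0, 16, 108]
R4 ← R4 + R1: [0, 5, 1, -8, -3, -30]
R5 ← R5 + (4)·R1: [0, 20, 16, 4, -18, -78]
R3 ← R3 + (4/3)·R2: [0, 0, 44/3, -8, 4/3, 76/3]
R4 ← R4 − (1/3)·R2: [0, 0, -8/3, -6, 2/3, -28/3]
R5 ← R5 − (4/3)·R2: [0, 0, 4/3, 12, -10/3, 14/3]
R4 ← R4 + (2/11)·R3: [0, 0, 0, -82/11, 10/11, -52/11]
R5 ← R5 − (1/11)·R3: [0, 0, 0, 140/11, -38/11, 26/11]
R5 ← R5 + (70/41)·R4: [0, 0, 0, 0, -78/41, -234/41]
The echelon form has 5 nonzero rows, and every pivot lies in the first 5 columns, so rank(C) = rank([C|b]) = 5.
The system is consistent.
Free variables = (unknowns) − (rank) = 5 − 5 = 0.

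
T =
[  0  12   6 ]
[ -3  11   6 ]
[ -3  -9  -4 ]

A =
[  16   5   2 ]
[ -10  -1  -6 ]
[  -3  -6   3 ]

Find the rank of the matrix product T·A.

First compute TA:
[[-138, -48, -54],
 [-176, -62, -54],
 [ 54,  18,  36]]
Now row reduce the product.
R2 ← R2 − (88/69)·R1: [0, -18/23, 342/23]
R3 ← R3 + (9/23)·R1: [0, -18/23, 342/23]
R3 ← R3 − R2: [0, 0, 0]
2 nonzero rows, so rank(TA) = 2.

2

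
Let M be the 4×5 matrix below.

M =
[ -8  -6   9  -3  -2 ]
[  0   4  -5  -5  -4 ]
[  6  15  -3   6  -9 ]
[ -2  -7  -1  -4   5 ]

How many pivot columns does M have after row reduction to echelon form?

Row reduce to echelon form.
R3 ← R3 + (3/4)·R1: [0, 21/2, 15/4, 15/4, -21/2]
R4 ← R4 − (1/4)·R1: [0, -11/2, -13/4, -13/4, 11/2]
R3 ← R3 − (21/8)·R2: [0, 0, 135/8, 135/8, 0]
R4 ← R4 + (11/8)·R2: [0, 0, -81/8, -81/8, 0]
R4 ← R4 + (3/5)·R3: [0, 0, 0, 0, 0]
Echelon form has 3 nonzero rows, so rank(M) = 3.
Each nonzero row contributes one pivot column: 3 pivot columns.

3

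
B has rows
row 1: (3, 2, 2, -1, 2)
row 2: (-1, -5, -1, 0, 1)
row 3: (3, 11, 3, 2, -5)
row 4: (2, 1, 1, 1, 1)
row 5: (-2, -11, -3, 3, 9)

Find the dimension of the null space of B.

Row reduce to echelon form.
R2 ← R2 + (1/3)·R1: [0, -13/3, -1/3, -1/3, 5/3]
R3 ← R3 − R1: [0, 9, 1, 3, -7]
R4 ← R4 − (2/3)·R1: [0, -1/3, -1/3, 5/3, -1/3]
R5 ← R5 + (2/3)·R1: [0, -29/3, -5/3, 7/3, 31/3]
R3 ← R3 + (27/13)·R2: [0, 0, 4/13, 30/13, -46/13]
R4 ← R4 − (1/13)·R2: [0, 0, -4/13, 22/13, -6/13]
R5 ← R5 − (29/13)·R2: [0, 0, -12/13, 40/13, 86/13]
R4 ← R4 + R3: [0, 0, 0, 4, -4]
R5 ← R5 + (3)·R3: [0, 0, 0, 10, -4]
R5 ← R5 − (5/2)·R4: [0, 0, 0, 0, 6]
5 nonzero rows, so rank(B) = 5.
B has 5 columns; by rank–nullity, nullity = 5 − 5 = 0.

0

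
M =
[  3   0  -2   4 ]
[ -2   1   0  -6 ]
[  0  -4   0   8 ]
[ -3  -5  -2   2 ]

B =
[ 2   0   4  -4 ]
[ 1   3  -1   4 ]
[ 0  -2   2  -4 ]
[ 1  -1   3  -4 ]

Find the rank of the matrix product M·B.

2

First compute MB:
[[ 10,   0,  20, -20],
 [ -9,   9, -27,  36],
 [  4, -20,  28, -48],
 [ -9, -13,  -5,  -8]]
Now row reduce the product.
R2 ← R2 + (9/10)·R1: [0, 9, -9, 18]
R3 ← R3 − (2/5)·R1: [0, -20, 20, -40]
R4 ← R4 + (9/10)·R1: [0, -13, 13, -26]
R3 ← R3 + (20/9)·R2: [0, 0, 0, 0]
R4 ← R4 + (13/9)·R2: [0, 0, 0, 0]
2 nonzero rows, so rank(MB) = 2.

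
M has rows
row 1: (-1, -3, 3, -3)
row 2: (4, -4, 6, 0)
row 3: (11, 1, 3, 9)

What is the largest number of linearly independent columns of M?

Row reduce to echelon form.
R2 ← R2 + (4)·R1: [0, -16, 18, -12]
R3 ← R3 + (11)·R1: [0, -32, 36, -24]
R3 ← R3 − (2)·R2: [0, 0, 0, 0]
Echelon form has 2 nonzero rows, so rank(M) = 2.
The rank gives the maximum number of linearly independent columns: 2.

2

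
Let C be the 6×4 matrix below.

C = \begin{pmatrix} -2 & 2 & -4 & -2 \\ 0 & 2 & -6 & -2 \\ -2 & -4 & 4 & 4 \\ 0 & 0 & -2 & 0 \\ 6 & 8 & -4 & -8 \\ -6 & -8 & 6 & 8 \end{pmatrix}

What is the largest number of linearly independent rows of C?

3

Row reduce to echelon form.
R3 ← R3 − R1: [0, -6, 8, 6]
R5 ← R5 + (3)·R1: [0, 14, -16, -14]
R6 ← R6 − (3)·R1: [0, -14, 18, 14]
R3 ← R3 + (3)·R2: [0, 0, -10, 0]
R5 ← R5 − (7)·R2: [0, 0, 26, 0]
R6 ← R6 + (7)·R2: [0, 0, -24, 0]
R4 ← R4 − (1/5)·R3: [0, 0, 0, 0]
R5 ← R5 + (13/5)·R3: [0, 0, 0, 0]
R6 ← R6 − (12/5)·R3: [0, 0, 0, 0]
Echelon form has 3 nonzero rows, so rank(C) = 3.
The rank gives the maximum number of linearly independent rows: 3.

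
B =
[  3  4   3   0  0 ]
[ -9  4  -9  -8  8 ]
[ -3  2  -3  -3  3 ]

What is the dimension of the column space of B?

Row reduce to echelon form.
R2 ← R2 + (3)·R1: [0, 16, 0, -8, 8]
R3 ← R3 + R1: [0, 6, 0, -3, 3]
R3 ← R3 − (3/8)·R2: [0, 0, 0, 0, 0]
Echelon form has 2 nonzero rows, so rank(B) = 2.
The column space has dimension equal to the rank: 2.

2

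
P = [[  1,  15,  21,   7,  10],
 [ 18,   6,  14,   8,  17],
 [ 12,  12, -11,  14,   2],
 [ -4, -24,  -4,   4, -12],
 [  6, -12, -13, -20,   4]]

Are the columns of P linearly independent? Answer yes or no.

no

Row reduce P to echelon form.
R2 ← R2 − (18)·R1: [0, -264, -364, -118, -163]
R3 ← R3 − (12)·R1: [0, -168, -263, -70, -118]
R4 ← R4 + (4)·R1: [0, 36, 80, 32, 28]
R5 ← R5 − (6)·R1: [0, -102, -139, -62, -56]
R3 ← R3 − (7/11)·R2: [0, 0, -345/11, 56/11, -157/11]
R4 ← R4 + (3/22)·R2: [0, 0, 334/11, 175/11, 127/22]
R5 ← R5 − (17/44)·R2: [0, 0, 18/11, -361/22, 307/44]
R4 ← R4 + (334/345)·R3: [0, 0, 0, 7189/345, -5551/690]
R5 ← R5 + (6/115)·R3: [0, 0, 0, -3713/230, 2867/460]
R5 ← R5 + (141/182)·R4: [0, 0, 0, 0, 0]
4 pivots among 5 columns.
Only 4 < 5 pivot columns, so the columns are linearly dependent.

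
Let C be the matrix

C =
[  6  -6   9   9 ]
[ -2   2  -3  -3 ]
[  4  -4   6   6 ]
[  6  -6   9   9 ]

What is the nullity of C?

Row reduce to echelon form.
R2 ← R2 + (1/3)·R1: [0, 0, 0, 0]
R3 ← R3 − (2/3)·R1: [0, 0, 0, 0]
R4 ← R4 − R1: [0, 0, 0, 0]
1 nonzero row, so rank(C) = 1.
C has 4 columns; by rank–nullity, nullity = 4 − 1 = 3.

3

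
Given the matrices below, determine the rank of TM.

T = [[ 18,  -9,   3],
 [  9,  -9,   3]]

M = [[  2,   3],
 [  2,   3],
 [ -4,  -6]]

First compute TM:
[[  6,   9],
 [-12, -18]]
Now row reduce the product.
R2 ← R2 + (2)·R1: [0, 0]
1 nonzero row, so rank(TM) = 1.

1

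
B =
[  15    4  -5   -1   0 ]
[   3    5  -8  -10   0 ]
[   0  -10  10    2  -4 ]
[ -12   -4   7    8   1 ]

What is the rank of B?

3

Row reduce to echelon form.
R2 ← R2 − (1/5)·R1: [0, 21/5, -7, -49/5, 0]
R4 ← R4 + (4/5)·R1: [0, -4/5, 3, 36/5, 1]
R3 ← R3 + (50/21)·R2: [0, 0, -20/3, -64/3, -4]
R4 ← R4 + (4/21)·R2: [0, 0, 5/3, 16/3, 1]
R4 ← R4 + (1/4)·R3: [0, 0, 0, 0, 0]
Echelon form has 3 nonzero rows, so rank(B) = 3.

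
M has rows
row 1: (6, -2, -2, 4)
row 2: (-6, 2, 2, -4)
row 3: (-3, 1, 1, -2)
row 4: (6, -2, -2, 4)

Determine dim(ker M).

Row reduce to echelon form.
R2 ← R2 + R1: [0, 0, 0, 0]
R3 ← R3 + (1/2)·R1: [0, 0, 0, 0]
R4 ← R4 − R1: [0, 0, 0, 0]
1 nonzero row, so rank(M) = 1.
M has 4 columns; by rank–nullity, nullity = 4 − 1 = 3.

3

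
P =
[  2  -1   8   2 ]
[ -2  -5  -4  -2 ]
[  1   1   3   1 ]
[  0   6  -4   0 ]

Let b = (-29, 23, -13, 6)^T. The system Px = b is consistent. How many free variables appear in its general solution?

Row reduce the augmented matrix [P | b].
R2 ← R2 + R1: [0, -6, 4, 0, -6]
R3 ← R3 − (1/2)·R1: [0, 3/2, -1, 0, 3/2]
R3 ← R3 + (1/4)·R2: [0, 0, 0, 0, 0]
R4 ← R4 + R2: [0, 0, 0, 0, 0]
The echelon form has 2 nonzero rows, and every pivot lies in the first 4 columns, so rank(P) = rank([P|b]) = 2.
The system is consistent.
Free variables = (unknowns) − (rank) = 4 − 2 = 2.

2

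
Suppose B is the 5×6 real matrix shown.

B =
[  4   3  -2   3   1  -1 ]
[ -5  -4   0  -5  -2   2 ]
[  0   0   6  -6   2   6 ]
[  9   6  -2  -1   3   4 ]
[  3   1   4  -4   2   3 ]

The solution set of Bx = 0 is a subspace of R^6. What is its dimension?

2

Row reduce to echelon form.
R2 ← R2 + (5/4)·R1: [0, -1/4, -5/2, -5/4, -3/4, 3/4]
R4 ← R4 − (9/4)·R1: [0, -3/4, 5/2, -31/4, 3/4, 25/4]
R5 ← R5 − (3/4)·R1: [0, -5/4, 11/2, -25/4, 5/4, 15/4]
R4 ← R4 − (3)·R2: [0, 0, 10, -4, 3, 4]
R5 ← R5 − (5)·R2: [0, 0, 18, 0, 5, 0]
R4 ← R4 − (5/3)·R3: [0, 0, 0, 6, -1/3, -6]
R5 ← R5 − (3)·R3: [0, 0, 0, 18, -1, -18]
R5 ← R5 − (3)·R4: [0, 0, 0, 0, 0, 0]
4 nonzero rows, so rank(B) = 4.
B has 6 columns; by rank–nullity, nullity = 6 − 4 = 2.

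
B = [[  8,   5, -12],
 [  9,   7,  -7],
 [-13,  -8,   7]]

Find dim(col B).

Row reduce to echelon form.
R2 ← R2 − (9/8)·R1: [0, 11/8, 13/2]
R3 ← R3 + (13/8)·R1: [0, 1/8, -25/2]
R3 ← R3 − (1/11)·R2: [0, 0, -144/11]
Echelon form has 3 nonzero rows, so rank(B) = 3.
The column space has dimension equal to the rank: 3.

3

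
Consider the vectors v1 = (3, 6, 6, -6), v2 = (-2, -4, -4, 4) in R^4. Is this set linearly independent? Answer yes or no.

Form the matrix with these vectors as rows and row reduce.
R2 ← R2 + (2/3)·R1: [0, 0, 0, 0]
1 nonzero row, so the 2 vectors span a space of dimension 1.
Since 1 < 2, the vectors are linearly dependent.

no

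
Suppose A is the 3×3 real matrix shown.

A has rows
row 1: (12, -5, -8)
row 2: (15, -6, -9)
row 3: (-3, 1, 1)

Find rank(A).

2

Row reduce to echelon form.
R2 ← R2 − (5/4)·R1: [0, 1/4, 1]
R3 ← R3 + (1/4)·R1: [0, -1/4, -1]
R3 ← R3 + R2: [0, 0, 0]
Echelon form has 2 nonzero rows, so rank(A) = 2.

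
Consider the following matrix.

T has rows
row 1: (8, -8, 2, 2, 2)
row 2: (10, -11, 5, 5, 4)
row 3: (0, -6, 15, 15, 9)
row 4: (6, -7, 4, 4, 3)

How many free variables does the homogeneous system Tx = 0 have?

Row reduce to echelon form.
R2 ← R2 − (5/4)·R1: [0, -1, 5/2, 5/2, 3/2]
R4 ← R4 − (3/4)·R1: [0, -1, 5/2, 5/2, 3/2]
R3 ← R3 − (6)·R2: [0, 0, 0, 0, 0]
R4 ← R4 − R2: [0, 0, 0, 0, 0]
2 nonzero rows, so rank(T) = 2.
T has 5 columns; by rank–nullity, nullity = 5 − 2 = 3.

3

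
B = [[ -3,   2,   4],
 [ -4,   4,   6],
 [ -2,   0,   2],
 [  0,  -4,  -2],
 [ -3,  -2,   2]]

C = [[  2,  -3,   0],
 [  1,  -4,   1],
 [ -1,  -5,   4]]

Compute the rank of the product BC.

First compute BC:
[[ -8, -19,  18],
 [-10, -34,  28],
 [ -6,  -4,   8],
 [ -2,  26, -12],
 [-10,   7,   6]]
Now row reduce the product.
R2 ← R2 − (5/4)·R1: [0, -41/4, 11/2]
R3 ← R3 − (3/4)·R1: [0, 41/4, -11/2]
R4 ← R4 − (1/4)·R1: [0, 123/4, -33/2]
R5 ← R5 − (5/4)·R1: [0, 123/4, -33/2]
R3 ← R3 + R2: [0, 0, 0]
R4 ← R4 + (3)·R2: [0, 0, 0]
R5 ← R5 + (3)·R2: [0, 0, 0]
2 nonzero rows, so rank(BC) = 2.

2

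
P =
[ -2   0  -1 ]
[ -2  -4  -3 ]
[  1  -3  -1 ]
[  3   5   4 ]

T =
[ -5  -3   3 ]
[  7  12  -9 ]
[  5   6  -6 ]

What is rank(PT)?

2

First compute PT:
[[  5,   0,   0],
 [-33, -60,  48],
 [-31, -45,  36],
 [ 40,  75, -60]]
Now row reduce the product.
R2 ← R2 + (33/5)·R1: [0, -60, 48]
R3 ← R3 + (31/5)·R1: [0, -45, 36]
R4 ← R4 − (8)·R1: [0, 75, -60]
R3 ← R3 − (3/4)·R2: [0, 0, 0]
R4 ← R4 + (5/4)·R2: [0, 0, 0]
2 nonzero rows, so rank(PT) = 2.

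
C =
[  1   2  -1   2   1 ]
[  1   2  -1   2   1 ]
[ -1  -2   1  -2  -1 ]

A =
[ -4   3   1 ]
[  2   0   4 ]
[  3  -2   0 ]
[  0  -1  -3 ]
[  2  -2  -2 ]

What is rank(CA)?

First compute CA:
[[ -1,   1,   1],
 [ -1,   1,   1],
 [  1,  -1,  -1]]
Now row reduce the product.
R2 ← R2 − R1: [0, 0, 0]
R3 ← R3 + R1: [0, 0, 0]
1 nonzero row, so rank(CA) = 1.

1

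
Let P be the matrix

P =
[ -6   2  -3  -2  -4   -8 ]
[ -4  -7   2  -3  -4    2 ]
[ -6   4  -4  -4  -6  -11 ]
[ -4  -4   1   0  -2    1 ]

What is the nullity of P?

2

Row reduce to echelon form.
R2 ← R2 − (2/3)·R1: [0, -25/3, 4, -5/3, -4/3, 22/3]
R3 ← R3 − R1: [0, 2, -1, -2, -2, -3]
R4 ← R4 − (2/3)·R1: [0, -16/3, 3, 4/3, 2/3, 19/3]
R3 ← R3 + (6/25)·R2: [0, 0, -1/25, -12/5, -58/25, -31/25]
R4 ← R4 − (16/25)·R2: [0, 0, 11/25, 12/5, 38/25, 41/25]
R4 ← R4 + (11)·R3: [0, 0, 0, -24, -24, -12]
4 nonzero rows, so rank(P) = 4.
P has 6 columns; by rank–nullity, nullity = 6 − 4 = 2.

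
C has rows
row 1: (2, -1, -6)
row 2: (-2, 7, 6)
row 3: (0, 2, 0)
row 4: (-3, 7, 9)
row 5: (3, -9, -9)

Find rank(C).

2

Row reduce to echelon form.
R2 ← R2 + R1: [0, 6, 0]
R4 ← R4 + (3/2)·R1: [0, 11/2, 0]
R5 ← R5 − (3/2)·R1: [0, -15/2, 0]
R3 ← R3 − (1/3)·R2: [0, 0, 0]
R4 ← R4 − (11/12)·R2: [0, 0, 0]
R5 ← R5 + (5/4)·R2: [0, 0, 0]
Echelon form has 2 nonzero rows, so rank(C) = 2.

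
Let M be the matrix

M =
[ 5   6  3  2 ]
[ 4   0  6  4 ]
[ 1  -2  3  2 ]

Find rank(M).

2

Row reduce to echelon form.
R2 ← R2 − (4/5)·R1: [0, -24/5, 18/5, 12/5]
R3 ← R3 − (1/5)·R1: [0, -16/5, 12/5, 8/5]
R3 ← R3 − (2/3)·R2: [0, 0, 0, 0]
Echelon form has 2 nonzero rows, so rank(M) = 2.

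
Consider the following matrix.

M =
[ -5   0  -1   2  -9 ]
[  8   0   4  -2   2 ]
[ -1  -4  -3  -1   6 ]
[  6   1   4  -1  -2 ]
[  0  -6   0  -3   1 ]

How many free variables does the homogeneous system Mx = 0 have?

1

Row reduce to echelon form.
R2 ← R2 + (8/5)·R1: [0, 0, 12/5, 6/5, -62/5]
R3 ← R3 − (1/5)·R1: [0, -4, -14/5, -7/5, 39/5]
R4 ← R4 + (6/5)·R1: [0, 1, 14/5, 7/5, -64/5]
Swap R2 ↔ R3
R4 ← R4 + (1/4)·R2: [0, 0, 21/10, 21/20, -217/20]
R5 ← R5 − (3/2)·R2: [0, 0, 21/5, -9/10, -107/10]
R4 ← R4 − (7/8)·R3: [0, 0, 0, 0, 0]
R5 ← R5 − (7/4)·R3: [0, 0, 0, -3, 11]
Swap R4 ↔ R5
4 nonzero rows, so rank(M) = 4.
M has 5 columns; by rank–nullity, nullity = 5 − 4 = 1.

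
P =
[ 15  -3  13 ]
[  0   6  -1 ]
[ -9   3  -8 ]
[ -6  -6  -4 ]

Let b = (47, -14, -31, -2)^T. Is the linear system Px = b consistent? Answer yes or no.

Row reduce the augmented matrix [P | b].
R3 ← R3 + (3/5)·R1: [0, 6/5, -1/5, -14/5]
R4 ← R4 + (2/5)·R1: [0, -36/5, 6/5, 84/5]
R3 ← R3 − (1/5)·R2: [0, 0, 0, 0]
R4 ← R4 + (6/5)·R2: [0, 0, 0, 0]
The echelon form has 2 nonzero rows, and every pivot lies in the first 3 columns, so rank(P) = rank([P|b]) = 2.
The system is consistent.

yes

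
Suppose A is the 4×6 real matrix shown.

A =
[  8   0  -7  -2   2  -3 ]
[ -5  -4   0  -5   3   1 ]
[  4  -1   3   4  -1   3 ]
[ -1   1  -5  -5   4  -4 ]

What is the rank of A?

Row reduce to echelon form.
R2 ← R2 + (5/8)·R1: [0, -4, -35/8, -25/4, 17/4, -7/8]
R3 ← R3 − (1/2)·R1: [0, -1, 13/2, 5, -2, 9/2]
R4 ← R4 + (1/8)·R1: [0, 1, -47/8, -21/4, 17/4, -35/8]
R3 ← R3 − (1/4)·R2: [0, 0, 243/32, 105/16, -49/16, 151/32]
R4 ← R4 + (1/4)·R2: [0, 0, -223/32, -109/16, 85/16, -147/32]
R4 ← R4 + (223/243)·R3: [0, 0, 0, -64/81, 608/243, -64/243]
Echelon form has 4 nonzero rows, so rank(A) = 4.

4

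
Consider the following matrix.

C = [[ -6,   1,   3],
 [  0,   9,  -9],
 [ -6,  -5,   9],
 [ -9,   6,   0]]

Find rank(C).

Row reduce to echelon form.
R3 ← R3 − R1: [0, -6, 6]
R4 ← R4 − (3/2)·R1: [0, 9/2, -9/2]
R3 ← R3 + (2/3)·R2: [0, 0, 0]
R4 ← R4 − (1/2)·R2: [0, 0, 0]
Echelon form has 2 nonzero rows, so rank(C) = 2.

2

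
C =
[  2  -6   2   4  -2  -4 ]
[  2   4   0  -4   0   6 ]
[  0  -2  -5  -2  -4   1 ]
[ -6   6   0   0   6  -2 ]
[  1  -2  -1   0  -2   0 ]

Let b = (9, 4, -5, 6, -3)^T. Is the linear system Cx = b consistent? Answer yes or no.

no

Row reduce the augmented matrix [C | b].
R2 ← R2 − R1: [0, 10, -2, -8, 2, 10, -5]
R4 ← R4 + (3)·R1: [0, -12, 6, 12, 0, -14, 33]
R5 ← R5 − (1/2)·R1: [0, 1, -2, -2, -1, 2, -15/2]
R3 ← R3 + (1/5)·R2: [0, 0, -27/5, -18/5, -18/5, 3, -6]
R4 ← R4 + (6/5)·R2: [0, 0, 18/5, 12/5, 12/5, -2, 27]
R5 ← R5 − (1/10)·R2: [0, 0, -9/5, -6/5, -6/5, 1, -7]
R4 ← R4 + (2/3)·R3: [0, 0, 0, 0, 0, 0, 23]
R5 ← R5 − (1/3)·R3: [0, 0, 0, 0, 0, 0, -5]
R5 ← R5 + (5/23)·R4: [0, 0, 0, 0, 0, 0, 0]
The echelon form has 4 nonzero rows; the last pivot sits in the augmented column, so rank(C) = 3 but rank([C|b]) = 4.
Since the ranks differ, the system is inconsistent.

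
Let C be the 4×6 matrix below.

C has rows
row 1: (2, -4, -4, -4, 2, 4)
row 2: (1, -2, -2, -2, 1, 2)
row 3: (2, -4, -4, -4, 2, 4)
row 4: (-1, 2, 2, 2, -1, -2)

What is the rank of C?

Row reduce to echelon form.
R2 ← R2 − (1/2)·R1: [0, 0, 0, 0, 0, 0]
R3 ← R3 − R1: [0, 0, 0, 0, 0, 0]
R4 ← R4 + (1/2)·R1: [0, 0, 0, 0, 0, 0]
Echelon form has 1 nonzero row, so rank(C) = 1.

1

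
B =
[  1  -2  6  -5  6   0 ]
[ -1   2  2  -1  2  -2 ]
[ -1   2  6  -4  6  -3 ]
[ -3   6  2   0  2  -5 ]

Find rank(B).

2

Row reduce to echelon form.
R2 ← R2 + R1: [0, 0, 8, -6, 8, -2]
R3 ← R3 + R1: [0, 0, 12, -9, 12, -3]
R4 ← R4 + (3)·R1: [0, 0, 20, -15, 20, -5]
R3 ← R3 − (3/2)·R2: [0, 0, 0, 0, 0, 0]
R4 ← R4 − (5/2)·R2: [0, 0, 0, 0, 0, 0]
Echelon form has 2 nonzero rows, so rank(B) = 2.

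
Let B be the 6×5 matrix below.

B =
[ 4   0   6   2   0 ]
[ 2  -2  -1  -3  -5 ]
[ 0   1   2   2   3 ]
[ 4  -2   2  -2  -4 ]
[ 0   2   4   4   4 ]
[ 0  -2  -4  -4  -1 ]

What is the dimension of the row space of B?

Row reduce to echelon form.
R2 ← R2 − (1/2)·R1: [0, -2, -4, -4, -5]
R4 ← R4 − R1: [0, -2, -4, -4, -4]
R3 ← R3 + (1/2)·R2: [0, 0, 0, 0, 1/2]
R4 ← R4 − R2: [0, 0, 0, 0, 1]
R5 ← R5 + R2: [0, 0, 0, 0, -1]
R6 ← R6 − R2: [0, 0, 0, 0, 4]
R4 ← R4 − (2)·R3: [0, 0, 0, 0, 0]
R5 ← R5 + (2)·R3: [0, 0, 0, 0, 0]
R6 ← R6 − (8)·R3: [0, 0, 0, 0, 0]
Echelon form has 3 nonzero rows, so rank(B) = 3.
The row space has dimension equal to the rank: 3.

3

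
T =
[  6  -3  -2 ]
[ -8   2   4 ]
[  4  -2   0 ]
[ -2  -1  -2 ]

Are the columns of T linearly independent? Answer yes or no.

Row reduce T to echelon form.
R2 ← R2 + (4/3)·R1: [0, -2, 4/3]
R3 ← R3 − (2/3)·R1: [0, 0, 4/3]
R4 ← R4 + (1/3)·R1: [0, -2, -8/3]
R4 ← R4 − R2: [0, 0, -4]
R4 ← R4 + (3)·R3: [0, 0, 0]
3 pivots among 3 columns.
Every column is a pivot column, so the columns are linearly independent.

yes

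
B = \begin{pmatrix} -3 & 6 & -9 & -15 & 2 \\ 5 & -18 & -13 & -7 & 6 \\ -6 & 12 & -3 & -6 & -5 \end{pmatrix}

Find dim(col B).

Row reduce to echelon form.
R2 ← R2 + (5/3)·R1: [0, -8, -28, -32, 28/3]
R3 ← R3 − (2)·R1: [0, 0, 15, 24, -9]
Echelon form has 3 nonzero rows, so rank(B) = 3.
The column space has dimension equal to the rank: 3.

3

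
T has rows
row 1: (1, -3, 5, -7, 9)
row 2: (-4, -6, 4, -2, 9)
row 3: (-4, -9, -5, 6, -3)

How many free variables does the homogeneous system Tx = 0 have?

2

Row reduce to echelon form.
R2 ← R2 + (4)·R1: [0, -18, 24, -30, 45]
R3 ← R3 + (4)·R1: [0, -21, 15, -22, 33]
R3 ← R3 − (7/6)·R2: [0, 0, -13, 13, -39/2]
3 nonzero rows, so rank(T) = 3.
T has 5 columns; by rank–nullity, nullity = 5 − 3 = 2.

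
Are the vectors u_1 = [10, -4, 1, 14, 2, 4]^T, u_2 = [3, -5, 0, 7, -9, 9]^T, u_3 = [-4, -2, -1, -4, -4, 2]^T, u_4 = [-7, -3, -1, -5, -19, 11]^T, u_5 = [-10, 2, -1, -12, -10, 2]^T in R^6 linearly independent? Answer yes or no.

no

Form the matrix with these vectors as rows and row reduce.
R2 ← R2 − (3/10)·R1: [0, -19/5, -3/10, 14/5, -48/5, 39/5]
R3 ← R3 + (2/5)·R1: [0, -18/5, -3/5, 8/5, -16/5, 18/5]
R4 ← R4 + (7/10)·R1: [0, -29/5, -3/10, 24/5, -88/5, 69/5]
R5 ← R5 + R1: [0, -2, 0, 2, -8, 6]
R3 ← R3 − (18/19)·R2: [0, 0, -6/19, -20/19, 112/19, -72/19]
R4 ← R4 − (29/19)·R2: [0, 0, 3/19, 10/19, -56/19, 36/19]
R5 ← R5 − (10/19)·R2: [0, 0, 3/19, 10/19, -56/19, 36/19]
R4 ← R4 + (1/2)·R3: [0, 0, 0, 0, 0, 0]
R5 ← R5 + (1/2)·R3: [0, 0, 0, 0, 0, 0]
3 nonzero rows, so the 5 vectors span a space of dimension 3.
Since 3 < 5, the vectors are linearly dependent.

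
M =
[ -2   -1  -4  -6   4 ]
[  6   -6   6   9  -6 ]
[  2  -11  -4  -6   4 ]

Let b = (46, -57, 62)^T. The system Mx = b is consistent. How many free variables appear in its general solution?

Row reduce the augmented matrix [M | b].
R2 ← R2 + (3)·R1: [0, -9, -6, -9, 6, 81]
R3 ← R3 + R1: [0, -12, -8, -12, 8, 108]
R3 ← R3 − (4/3)·R2: [0, 0, 0, 0, 0, 0]
The echelon form has 2 nonzero rows, and every pivot lies in the first 5 columns, so rank(M) = rank([M|b]) = 2.
The system is consistent.
Free variables = (unknowns) − (rank) = 5 − 2 = 3.

3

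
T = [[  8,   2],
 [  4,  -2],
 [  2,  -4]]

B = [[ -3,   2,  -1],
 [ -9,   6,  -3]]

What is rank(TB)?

1

First compute TB:
[[-42,  28, -14],
 [  6,  -4,   2],
 [ 30, -20,  10]]
Now row reduce the product.
R2 ← R2 + (1/7)·R1: [0, 0, 0]
R3 ← R3 + (5/7)·R1: [0, 0, 0]
1 nonzero row, so rank(TB) = 1.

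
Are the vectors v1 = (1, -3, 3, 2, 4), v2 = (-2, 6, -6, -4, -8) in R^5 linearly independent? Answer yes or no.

no

Form the matrix with these vectors as rows and row reduce.
R2 ← R2 + (2)·R1: [0, 0, 0, 0, 0]
1 nonzero row, so the 2 vectors span a space of dimension 1.
Since 1 < 2, the vectors are linearly dependent.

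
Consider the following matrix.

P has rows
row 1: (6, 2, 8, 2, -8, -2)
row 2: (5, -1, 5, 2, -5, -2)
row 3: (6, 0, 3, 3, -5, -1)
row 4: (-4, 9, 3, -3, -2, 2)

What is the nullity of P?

Row reduce to echelon form.
R2 ← R2 − (5/6)·R1: [0, -8/3, -5/3, 1/3, 5/3, -1/3]
R3 ← R3 − R1: [0, -2, -5, 1, 3, 1]
R4 ← R4 + (2/3)·R1: [0, 31/3, 25/3, -5/3, -22/3, 2/3]
R3 ← R3 − (3/4)·R2: [0, 0, -15/4, 3/4, 7/4, 5/4]
R4 ← R4 + (31/8)·R2: [0, 0, 15/8, -3/8, -7/8, -5/8]
R4 ← R4 + (1/2)·R3: [0, 0, 0, 0, 0, 0]
3 nonzero rows, so rank(P) = 3.
P has 6 columns; by rank–nullity, nullity = 6 − 3 = 3.

3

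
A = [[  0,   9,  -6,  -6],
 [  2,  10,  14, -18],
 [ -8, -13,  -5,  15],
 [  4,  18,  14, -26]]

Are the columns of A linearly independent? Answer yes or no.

Row reduce A to echelon form.
Swap R1 ↔ R2
R3 ← R3 + (4)·R1: [0, 27, 51, -57]
R4 ← R4 − (2)·R1: [0, -2, -14, 10]
R3 ← R3 − (3)·R2: [0, 0, 69, -39]
R4 ← R4 + (2/9)·R2: [0, 0, -46/3, 26/3]
R4 ← R4 + (2/9)·R3: [0, 0, 0, 0]
3 pivots among 4 columns.
Only 3 < 4 pivot columns, so the columns are linearly dependent.

no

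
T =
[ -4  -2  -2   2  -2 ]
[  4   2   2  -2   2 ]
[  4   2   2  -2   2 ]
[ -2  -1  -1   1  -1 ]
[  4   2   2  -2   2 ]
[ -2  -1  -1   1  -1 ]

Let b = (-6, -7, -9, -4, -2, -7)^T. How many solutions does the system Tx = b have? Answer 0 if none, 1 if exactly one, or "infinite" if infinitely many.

0

Row reduce the augmented matrix [T | b].
R2 ← R2 + R1: [0, 0, 0, 0, 0, -13]
R3 ← R3 + R1: [0, 0, 0, 0, 0, -15]
R4 ← R4 − (1/2)·R1: [0, 0, 0, 0, 0, -1]
R5 ← R5 + R1: [0, 0, 0, 0, 0, -8]
R6 ← R6 − (1/2)·R1: [0, 0, 0, 0, 0, -4]
R3 ← R3 − (15/13)·R2: [0, 0, 0, 0, 0, 0]
R4 ← R4 − (1/13)·R2: [0, 0, 0, 0, 0, 0]
R5 ← R5 − (8/13)·R2: [0, 0, 0, 0, 0, 0]
R6 ← R6 − (4/13)·R2: [0, 0, 0, 0, 0, 0]
The echelon form has 2 nonzero rows; the last pivot sits in the augmented column, so rank(T) = 1 but rank([T|b]) = 2.
Since the ranks differ, the system is inconsistent.
It has no solutions.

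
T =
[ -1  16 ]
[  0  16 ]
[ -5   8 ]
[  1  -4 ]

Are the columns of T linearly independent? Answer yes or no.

yes

Row reduce T to echelon form.
R3 ← R3 − (5)·R1: [0, -72]
R4 ← R4 + R1: [0, 12]
R3 ← R3 + (9/2)·R2: [0, 0]
R4 ← R4 − (3/4)·R2: [0, 0]
2 pivots among 2 columns.
Every column is a pivot column, so the columns are linearly independent.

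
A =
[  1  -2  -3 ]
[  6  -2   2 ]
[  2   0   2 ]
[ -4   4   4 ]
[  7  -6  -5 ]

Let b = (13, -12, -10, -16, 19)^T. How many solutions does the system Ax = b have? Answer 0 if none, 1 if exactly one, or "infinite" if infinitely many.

Row reduce the augmented matrix [A | b].
R2 ← R2 − (6)·R1: [0, 10, 20, -90]
R3 ← R3 − (2)·R1: [0, 4, 8, -36]
R4 ← R4 + (4)·R1: [0, -4, -8, 36]
R5 ← R5 − (7)·R1: [0, 8, 16, -72]
R3 ← R3 − (2/5)·R2: [0, 0, 0, 0]
R4 ← R4 + (2/5)·R2: [0, 0, 0, 0]
R5 ← R5 − (4/5)·R2: [0, 0, 0, 0]
The echelon form has 2 nonzero rows, and every pivot lies in the first 3 columns, so rank(A) = rank([A|b]) = 2.
The system is consistent.
rank = 2 < 3 unknowns, so there are infinitely many solutions.

infinite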